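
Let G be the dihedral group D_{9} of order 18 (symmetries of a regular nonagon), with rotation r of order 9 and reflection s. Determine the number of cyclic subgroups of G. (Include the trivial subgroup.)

12

A cyclic subgroup of order d is generated by each of its φ(d) elements of order d, so the cyclic subgroups of order d number (#elements of order d)/φ(d).
Cyclic subgroups by order — order 1: 1; order 2: 9; order 3: 1; order 9: 1.
Total: 12.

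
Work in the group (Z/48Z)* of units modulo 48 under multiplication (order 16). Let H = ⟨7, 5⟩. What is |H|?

8

|⟨7⟩| = 2 and |⟨5⟩| = 4, so |H| is a multiple of lcm(2, 4) = 4 and divides |G| = 16.
Closing under the operation: H = {1, 5, 7, 11, 25, 29, 31, 35}, so |H| = 8.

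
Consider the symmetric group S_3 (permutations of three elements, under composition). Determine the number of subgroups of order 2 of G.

3

|G| = 6 and 2 | 6, so subgroups of order 2 are possible by Lagrange.
The subgroups of order 2 are: {e, (1 2)}; {e, (1 3)}; {e, (2 3)}.
So G has 3 subgroups of order 2.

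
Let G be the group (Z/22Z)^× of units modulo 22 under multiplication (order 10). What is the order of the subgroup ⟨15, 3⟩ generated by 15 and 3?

5

|⟨15⟩| = 5 and |⟨3⟩| = 5, so |H| is a multiple of lcm(5, 5) = 5 and divides |G| = 10.
Closing under the operation: H = {1, 3, 5, 9, 15}, so |H| = 5.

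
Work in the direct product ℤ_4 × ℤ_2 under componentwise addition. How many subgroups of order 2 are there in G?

|G| = 8 and 2 | 8, so subgroups of order 2 are possible by Lagrange.
The subgroups of order 2 are: {(0,0), (0,1)}; {(0,0), (2,0)}; {(0,0), (2,1)}.
So G has 3 subgroups of order 2.

3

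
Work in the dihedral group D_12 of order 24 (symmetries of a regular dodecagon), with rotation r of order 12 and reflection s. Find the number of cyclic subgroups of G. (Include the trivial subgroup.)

Each element a generates a cyclic subgroup ⟨a⟩; distinct elements may generate the same one (a cyclic group of order d has φ(d) generators).
Cyclic subgroups by order — order 1: 1; order 2: 13; order 3: 1; order 4: 1; order 6: 1; order 12: 1.
Total: 18.

18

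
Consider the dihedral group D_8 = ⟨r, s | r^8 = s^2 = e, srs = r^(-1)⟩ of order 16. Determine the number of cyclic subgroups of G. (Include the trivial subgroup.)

A cyclic subgroup of order d is generated by each of its φ(d) elements of order d, so the cyclic subgroups of order d number (#elements of order d)/φ(d).
Cyclic subgroups by order — order 1: 1; order 2: 9; order 4: 1; order 8: 1.
Total: 12.

12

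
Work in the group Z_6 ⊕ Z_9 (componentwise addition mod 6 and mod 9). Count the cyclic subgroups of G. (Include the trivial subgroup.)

A cyclic subgroup of order d is generated by each of its φ(d) elements of order d, so the cyclic subgroups of order d number (#elements of order d)/φ(d).
Cyclic subgroups by order — order 1: 1; order 2: 1; order 3: 4; order 6: 4; order 9: 3; order 18: 3.
Total: 16.

16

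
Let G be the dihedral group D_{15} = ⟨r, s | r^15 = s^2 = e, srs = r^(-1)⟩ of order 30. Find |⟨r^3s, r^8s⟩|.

6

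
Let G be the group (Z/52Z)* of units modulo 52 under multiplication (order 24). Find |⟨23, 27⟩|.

|⟨23⟩| = 6 and |⟨27⟩| = 2, so |H| is a multiple of lcm(6, 2) = 6 and divides |G| = 24.
Closing under the operation: H = {1, 3, 9, 17, 23, 25, 27, 29, 35, 43, 49, 51}, so |H| = 12.

12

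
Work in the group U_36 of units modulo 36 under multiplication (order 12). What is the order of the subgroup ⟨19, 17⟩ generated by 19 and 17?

|⟨19⟩| = 2 and |⟨17⟩| = 2, so |H| is a multiple of lcm(2, 2) = 2 and divides |G| = 12.
Closing under the operation: H = {1, 17, 19, 35}, so |H| = 4.

4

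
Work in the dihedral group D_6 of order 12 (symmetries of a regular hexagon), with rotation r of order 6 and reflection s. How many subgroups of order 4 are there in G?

3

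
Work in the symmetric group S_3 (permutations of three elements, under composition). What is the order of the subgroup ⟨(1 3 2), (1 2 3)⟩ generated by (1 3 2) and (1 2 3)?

3

|⟨(1 3 2)⟩| = 3 and |⟨(1 2 3)⟩| = 3, so |H| is a multiple of lcm(3, 3) = 3 and divides |G| = 6.
Closing under the operation: H = {e, (1 2 3), (1 3 2)}, so |H| = 3.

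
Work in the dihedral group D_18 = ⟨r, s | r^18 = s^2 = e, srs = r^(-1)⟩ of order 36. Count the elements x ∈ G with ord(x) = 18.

6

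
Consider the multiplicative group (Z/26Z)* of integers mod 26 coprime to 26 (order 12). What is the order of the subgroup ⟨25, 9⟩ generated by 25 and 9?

6

|⟨25⟩| = 2 and |⟨9⟩| = 3, so |H| is a multiple of lcm(2, 3) = 6 and divides |G| = 12.
Closing under the operation: H = {1, 3, 9, 17, 23, 25}, so |H| = 6.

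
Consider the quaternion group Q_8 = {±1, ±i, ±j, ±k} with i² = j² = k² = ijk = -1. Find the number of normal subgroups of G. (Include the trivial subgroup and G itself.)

6

G has 6 subgroups. Checking conjugation-invariance by order — order 1: 1/1 normal; order 2: 1/1 normal; order 4: 3/3 normal; order 8: 1/1 normal.
Total normal subgroups: 6.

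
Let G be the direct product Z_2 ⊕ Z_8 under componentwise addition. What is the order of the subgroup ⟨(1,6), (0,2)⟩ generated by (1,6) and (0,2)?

|⟨(1,6)⟩| = 4 and |⟨(0,2)⟩| = 4, so |H| is a multiple of lcm(4, 4) = 4 and divides |G| = 16.
Closing under the operation: H = {(0,0), (0,2), (0,4), (0,6), (1,0), (1,2), (1,4), (1,6)}, so |H| = 8.

8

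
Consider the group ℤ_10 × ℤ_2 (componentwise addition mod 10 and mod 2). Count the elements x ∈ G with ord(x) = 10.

12

An element (a,b) has order lcm(ord(a), ord(b)); count pairs with lcm equal to 10.
Enumerating gives 12 such elements.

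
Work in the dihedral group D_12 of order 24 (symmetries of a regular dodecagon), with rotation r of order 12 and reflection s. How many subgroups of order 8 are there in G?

|G| = 24 and 8 | 24, so subgroups of order 8 are possible by Lagrange.
The subgroups of order 8 are: {e, r^3, r^6, r^9, rs, r^4s, r^7s, r^10s}; {e, r^3, r^6, r^9, r^2s, r^5s, r^8s, r^11s}; {e, r^3, r^6, r^9, s, r^3s, r^6s, r^9s}.
So G has 3 subgroups of order 8.

3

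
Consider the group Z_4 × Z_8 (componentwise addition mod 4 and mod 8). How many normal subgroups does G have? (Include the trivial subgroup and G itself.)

22

G is abelian, so every subgroup is normal.
G has 22 subgroups in total, hence 22 normal subgroups.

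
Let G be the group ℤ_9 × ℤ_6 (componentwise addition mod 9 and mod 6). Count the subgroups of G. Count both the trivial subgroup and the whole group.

20

|G| = 54, so by Lagrange every subgroup order divides 54. Divisors: 1, 2, 3, 6, 9, 18, 27, 54.
Subgroups by order — order 1: 1; order 2: 1; order 3: 4; order 6: 4; order 9: 4; order 18: 4; order 27: 1; order 54: 1.
Total: 1 + 1 + 4 + 4 + 4 + 4 + 1 + 1 = 20.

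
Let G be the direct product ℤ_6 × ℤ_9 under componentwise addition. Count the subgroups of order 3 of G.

4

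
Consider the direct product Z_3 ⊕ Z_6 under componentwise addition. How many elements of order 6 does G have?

8

An element (a,b) has order lcm(ord(a), ord(b)); count pairs with lcm equal to 6.
Enumerating gives 8 such elements.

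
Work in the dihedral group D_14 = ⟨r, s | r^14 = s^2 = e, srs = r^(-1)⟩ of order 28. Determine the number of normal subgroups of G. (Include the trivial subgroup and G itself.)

7

G has 28 subgroups. Checking conjugation-invariance by order — order 1: 1/1 normal; order 2: 1/15 normal; order 4: 0/7 normal; order 7: 1/1 normal; order 14: 3/3 normal; order 28: 1/1 normal.
Total normal subgroups: 7.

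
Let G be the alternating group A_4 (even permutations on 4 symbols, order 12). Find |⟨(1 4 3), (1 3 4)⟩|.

3

|⟨(1 4 3)⟩| = 3 and |⟨(1 3 4)⟩| = 3, so |H| is a multiple of lcm(3, 3) = 3 and divides |G| = 12.
Closing under the operation: H = {e, (1 3 4), (1 4 3)}, so |H| = 3.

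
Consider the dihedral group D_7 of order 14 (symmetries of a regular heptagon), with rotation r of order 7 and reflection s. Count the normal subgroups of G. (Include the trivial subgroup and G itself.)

3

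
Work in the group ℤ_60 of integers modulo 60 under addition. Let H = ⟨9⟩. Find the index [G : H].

3

|⟨9⟩| = 20 and |G| = 60.
By Lagrange, [G : H] = |G|/|H| = 60/20 = 3.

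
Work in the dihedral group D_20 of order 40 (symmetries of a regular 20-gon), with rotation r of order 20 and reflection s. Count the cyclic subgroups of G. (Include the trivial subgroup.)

26

Each element a generates a cyclic subgroup ⟨a⟩; distinct elements may generate the same one (a cyclic group of order d has φ(d) generators).
Cyclic subgroups by order — order 1: 1; order 2: 21; order 4: 1; order 5: 1; order 10: 1; order 20: 1.
Total: 26.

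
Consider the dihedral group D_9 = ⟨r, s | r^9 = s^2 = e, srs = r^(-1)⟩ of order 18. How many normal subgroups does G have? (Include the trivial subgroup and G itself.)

4

G has 16 subgroups. Checking conjugation-invariance by order — order 1: 1/1 normal; order 2: 0/9 normal; order 3: 1/1 normal; order 6: 0/3 normal; order 9: 1/1 normal; order 18: 1/1 normal.
Total normal subgroups: 4.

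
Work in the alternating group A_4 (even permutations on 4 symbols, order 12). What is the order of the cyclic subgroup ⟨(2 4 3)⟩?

Computing powers of (2 4 3): the smallest k with ((2 4 3))^k = e is k = 3.

3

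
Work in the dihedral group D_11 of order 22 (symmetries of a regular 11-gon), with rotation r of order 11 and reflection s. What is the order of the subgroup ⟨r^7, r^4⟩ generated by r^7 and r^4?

11

|⟨r^7⟩| = 11 and |⟨r^4⟩| = 11, so |H| is a multiple of lcm(11, 11) = 11 and divides |G| = 22.
Closing under the operation: H = {e, r, r^2, r^3, r^4, r^5, r^6, r^7, r^8, r^9, r^10}, so |H| = 11.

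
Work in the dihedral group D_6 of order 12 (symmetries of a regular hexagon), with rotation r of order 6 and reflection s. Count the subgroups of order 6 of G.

|G| = 12 and 6 | 12, so subgroups of order 6 are possible by Lagrange.
The subgroups of order 6 are: {e, r, r^2, r^3, r^4, r^5}; {e, r^2, r^4, s, r^2s, r^4s}; {e, r^2, r^4, rs, r^3s, r^5s}.
So G has 3 subgroups of order 6.

3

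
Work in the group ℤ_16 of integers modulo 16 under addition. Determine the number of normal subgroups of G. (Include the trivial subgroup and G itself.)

5

G is abelian, so every subgroup is normal.
G has 5 subgroups in total, hence 5 normal subgroups.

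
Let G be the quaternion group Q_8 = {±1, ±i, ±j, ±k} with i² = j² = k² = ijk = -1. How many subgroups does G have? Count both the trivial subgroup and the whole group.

|G| = 8, so by Lagrange every subgroup order divides 8. Divisors: 1, 2, 4, 8.
Subgroups by order — order 1: 1; order 2: 1; order 4: 3; order 8: 1.
Total: 1 + 1 + 3 + 1 = 6.

6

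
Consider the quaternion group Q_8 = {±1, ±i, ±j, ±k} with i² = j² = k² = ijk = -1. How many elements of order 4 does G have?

The elements of order 4 are: i, -i, j, -j, k, -k.
That's 6.

6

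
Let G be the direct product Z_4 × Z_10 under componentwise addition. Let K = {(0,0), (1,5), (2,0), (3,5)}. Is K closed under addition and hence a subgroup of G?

Yes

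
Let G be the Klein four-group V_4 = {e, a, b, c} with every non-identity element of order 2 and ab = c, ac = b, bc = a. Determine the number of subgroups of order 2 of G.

|G| = 4 and 2 | 4, so subgroups of order 2 are possible by Lagrange.
The subgroups of order 2 are: {e, a}; {e, b}; {e, c}.
So G has 3 subgroups of order 2.

3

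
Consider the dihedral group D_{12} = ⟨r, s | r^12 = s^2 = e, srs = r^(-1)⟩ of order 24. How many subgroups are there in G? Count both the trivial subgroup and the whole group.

34

|G| = 24, so by Lagrange every subgroup order divides 24. Divisors: 1, 2, 3, 4, 6, 8, 12, 24.
Subgroups by order — order 1: 1; order 2: 13; order 3: 1; order 4: 7; order 6: 5; order 8: 3; order 12: 3; order 24: 1.
Total: 1 + 13 + 1 + 7 + 5 + 3 + 3 + 1 = 34.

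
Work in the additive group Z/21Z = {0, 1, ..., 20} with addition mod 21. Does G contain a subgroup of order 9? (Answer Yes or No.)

No

9 does not divide |G| = 21, so by Lagrange no subgroup of order 9 exists.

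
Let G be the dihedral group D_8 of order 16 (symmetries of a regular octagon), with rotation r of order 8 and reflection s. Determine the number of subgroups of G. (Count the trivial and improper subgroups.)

19

|G| = 16, so by Lagrange every subgroup order divides 16. Divisors: 1, 2, 4, 8, 16.
Subgroups by order — order 1: 1; order 2: 9; order 4: 5; order 8: 3; order 16: 1.
Total: 1 + 9 + 5 + 3 + 1 = 19.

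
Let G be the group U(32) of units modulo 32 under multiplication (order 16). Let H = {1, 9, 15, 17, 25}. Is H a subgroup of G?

|H| = 5 does not divide |G| = 16, so by Lagrange H is not a subgroup.

No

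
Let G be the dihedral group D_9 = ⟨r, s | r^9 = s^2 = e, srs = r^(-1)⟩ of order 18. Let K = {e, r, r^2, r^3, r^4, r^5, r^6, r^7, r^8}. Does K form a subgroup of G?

Yes

|K| = 9 divides |G| = 18, consistent with Lagrange.
K contains the identity, every element's inverse is in K, and K is closed under ·: it is a subgroup.
In fact K = ⟨r^4⟩.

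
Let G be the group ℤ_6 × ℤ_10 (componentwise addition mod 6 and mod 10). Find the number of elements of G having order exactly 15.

An element (a,b) has order lcm(ord(a), ord(b)); count pairs with lcm equal to 15.
Enumerating gives 8 such elements.

8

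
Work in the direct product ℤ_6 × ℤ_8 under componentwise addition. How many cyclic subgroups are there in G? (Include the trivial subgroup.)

16

Each element a generates a cyclic subgroup ⟨a⟩; distinct elements may generate the same one (a cyclic group of order d has φ(d) generators).
Cyclic subgroups by order — order 1: 1; order 2: 3; order 3: 1; order 4: 2; order 6: 3; order 8: 2; order 12: 2; order 24: 2.
Total: 16.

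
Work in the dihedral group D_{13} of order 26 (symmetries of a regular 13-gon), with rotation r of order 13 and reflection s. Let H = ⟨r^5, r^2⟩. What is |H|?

|⟨r^5⟩| = 13 and |⟨r^2⟩| = 13, so |H| is a multiple of lcm(13, 13) = 13 and divides |G| = 26.
Closing under the operation: H = {e, r, r^2, r^3, r^4, r^5, r^6, r^7, r^8, r^9, r^10, r^11, r^12}, so |H| = 13.

13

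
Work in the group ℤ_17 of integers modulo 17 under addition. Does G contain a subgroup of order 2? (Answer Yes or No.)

No

2 does not divide |G| = 17, so by Lagrange no subgroup of order 2 exists.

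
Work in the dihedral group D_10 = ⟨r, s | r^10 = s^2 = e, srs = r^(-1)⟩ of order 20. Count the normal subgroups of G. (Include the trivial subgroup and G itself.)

G has 22 subgroups. Checking conjugation-invariance by order — order 1: 1/1 normal; order 2: 1/11 normal; order 4: 0/5 normal; order 5: 1/1 normal; order 10: 3/3 normal; order 20: 1/1 normal.
Total normal subgroups: 7.

7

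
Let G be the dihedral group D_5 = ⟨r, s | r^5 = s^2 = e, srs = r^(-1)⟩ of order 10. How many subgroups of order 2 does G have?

|G| = 10 and 2 | 10, so subgroups of order 2 are possible by Lagrange.
The subgroups of order 2 are: {e, r^2s}; {e, r^3s}; {e, r^4s}; {e, rs}; … (5 in all).
So G has 5 subgroups of order 2.

5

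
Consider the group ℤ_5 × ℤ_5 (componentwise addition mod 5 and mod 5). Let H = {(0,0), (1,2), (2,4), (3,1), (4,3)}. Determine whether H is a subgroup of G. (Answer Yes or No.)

|H| = 5 divides |G| = 25, consistent with Lagrange.
H contains the identity, every element's inverse is in H, and H is closed under +: it is a subgroup.
In fact H = ⟨(4,3)⟩.

Yes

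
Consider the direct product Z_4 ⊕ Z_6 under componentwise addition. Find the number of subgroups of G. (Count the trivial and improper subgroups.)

16

|G| = 24, so by Lagrange every subgroup order divides 24. Divisors: 1, 2, 3, 4, 6, 8, 12, 24.
Subgroups by order — order 1: 1; order 2: 3; order 3: 1; order 4: 3; order 6: 3; order 8: 1; order 12: 3; order 24: 1.
Total: 1 + 3 + 1 + 3 + 3 + 1 + 3 + 1 = 16.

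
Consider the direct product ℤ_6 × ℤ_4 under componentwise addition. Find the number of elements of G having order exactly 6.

6

An element (a,b) has order lcm(ord(a), ord(b)); count pairs with lcm equal to 6.
Enumerating gives 6 such elements.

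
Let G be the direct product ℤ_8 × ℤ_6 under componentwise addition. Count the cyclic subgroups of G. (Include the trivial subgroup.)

Group the elements of G by the cyclic subgroup they generate; each cyclic subgroup of order d accounts for φ(d) elements.
Cyclic subgroups by order — order 1: 1; order 2: 3; order 3: 1; order 4: 2; order 6: 3; order 8: 2; order 12: 2; order 24: 2.
Total: 16.

16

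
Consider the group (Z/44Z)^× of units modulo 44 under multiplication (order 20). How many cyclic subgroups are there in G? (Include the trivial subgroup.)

Each element a generates a cyclic subgroup ⟨a⟩; distinct elements may generate the same one (a cyclic group of order d has φ(d) generators).
Cyclic subgroups by order — order 1: 1; order 2: 3; order 5: 1; order 10: 3.
Total: 8.

8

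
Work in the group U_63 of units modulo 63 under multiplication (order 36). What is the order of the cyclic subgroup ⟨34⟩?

Compute successive powers of 34 mod 63: 34, 22, 55, 43, 13, 1; 34^6 ≡ 1 (mod 63).
So |⟨34⟩| = 6.

6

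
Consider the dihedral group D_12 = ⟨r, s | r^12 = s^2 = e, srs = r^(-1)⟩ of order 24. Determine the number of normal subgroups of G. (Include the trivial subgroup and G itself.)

G has 34 subgroups. Checking conjugation-invariance by order — order 1: 1/1 normal; order 2: 1/13 normal; order 3: 1/1 normal; order 4: 1/7 normal; order 6: 1/5 normal; order 8: 0/3 normal; order 12: 3/3 normal; order 24: 1/1 normal.
Total normal subgroups: 9.

9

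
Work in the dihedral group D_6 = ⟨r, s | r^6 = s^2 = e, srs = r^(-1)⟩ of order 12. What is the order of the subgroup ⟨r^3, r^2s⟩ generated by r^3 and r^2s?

4

|⟨r^3⟩| = 2 and |⟨r^2s⟩| = 2, so |H| is a multiple of lcm(2, 2) = 2 and divides |G| = 12.
Closing under the operation: H = {e, r^3, r^2s, r^5s}, so |H| = 4.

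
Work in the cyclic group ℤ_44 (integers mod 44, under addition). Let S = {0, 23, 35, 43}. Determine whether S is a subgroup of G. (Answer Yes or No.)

35 ∈ S but its inverse 9 ∉ S, so S is not a subgroup.

No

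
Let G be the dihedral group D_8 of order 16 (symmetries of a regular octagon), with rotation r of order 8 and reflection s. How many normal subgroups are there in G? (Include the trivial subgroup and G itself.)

G has 19 subgroups. Checking conjugation-invariance by order — order 1: 1/1 normal; order 2: 1/9 normal; order 4: 1/5 normal; order 8: 3/3 normal; order 16: 1/1 normal.
Total normal subgroups: 7.

7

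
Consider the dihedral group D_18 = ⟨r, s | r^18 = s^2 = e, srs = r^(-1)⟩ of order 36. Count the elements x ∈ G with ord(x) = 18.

The elements of order 18 are: r, r^5, r^7, r^11, r^13, r^17.
That's 6.

6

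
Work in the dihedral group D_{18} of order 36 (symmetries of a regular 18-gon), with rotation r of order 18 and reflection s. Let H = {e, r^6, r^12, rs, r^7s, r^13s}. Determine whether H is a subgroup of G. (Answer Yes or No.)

Yes

|H| = 6 divides |G| = 36, consistent with Lagrange.
H contains the identity, every element's inverse is in H, and H is closed under ·: it is a subgroup.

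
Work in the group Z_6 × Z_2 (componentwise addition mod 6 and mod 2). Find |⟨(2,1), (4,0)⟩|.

|⟨(2,1)⟩| = 6 and |⟨(4,0)⟩| = 3, so |H| is a multiple of lcm(6, 3) = 6 and divides |G| = 12.
Closing under the operation: H = {(0,0), (0,1), (2,0), (2,1), (4,0), (4,1)}, so |H| = 6.

6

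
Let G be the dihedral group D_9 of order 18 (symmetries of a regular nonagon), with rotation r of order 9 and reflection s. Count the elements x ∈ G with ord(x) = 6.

No element of G has order 6 (even though 6 | 18).

0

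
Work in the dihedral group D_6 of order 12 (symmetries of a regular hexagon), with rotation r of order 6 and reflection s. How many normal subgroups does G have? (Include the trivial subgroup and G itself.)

G has 16 subgroups. Checking conjugation-invariance by order — order 1: 1/1 normal; order 2: 1/7 normal; order 3: 1/1 normal; order 4: 0/3 normal; order 6: 3/3 normal; order 12: 1/1 normal.
Total normal subgroups: 7.

7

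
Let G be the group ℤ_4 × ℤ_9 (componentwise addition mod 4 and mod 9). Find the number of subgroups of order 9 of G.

|G| = 36 and 9 | 36, so subgroups of order 9 are possible by Lagrange.
The subgroups of order 9 are: {(0,0), (0,1), (0,2), (0,3), (0,4), (0,5), (0,6), (0,7), (0,8)}.
So G has 1 subgroup of order 9.

1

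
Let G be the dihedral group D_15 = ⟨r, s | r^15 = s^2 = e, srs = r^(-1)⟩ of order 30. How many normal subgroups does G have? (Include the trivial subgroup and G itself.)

G has 28 subgroups. Checking conjugation-invariance by order — order 1: 1/1 normal; order 2: 0/15 normal; order 3: 1/1 normal; order 5: 1/1 normal; order 6: 0/5 normal; order 10: 0/3 normal; order 15: 1/1 normal; order 30: 1/1 normal.
Total normal subgroups: 5.

5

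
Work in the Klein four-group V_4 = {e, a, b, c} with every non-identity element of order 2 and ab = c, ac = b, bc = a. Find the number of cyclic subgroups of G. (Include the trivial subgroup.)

4

A cyclic subgroup of order d is generated by each of its φ(d) elements of order d, so the cyclic subgroups of order d number (#elements of order d)/φ(d).
Cyclic subgroups by order — order 1: 1; order 2: 3.
Total: 4.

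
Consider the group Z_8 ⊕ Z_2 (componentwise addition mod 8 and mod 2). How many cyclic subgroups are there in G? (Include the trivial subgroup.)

8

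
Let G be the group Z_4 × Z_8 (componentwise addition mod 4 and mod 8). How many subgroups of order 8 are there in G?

|G| = 32 and 8 | 32, so subgroups of order 8 are possible by Lagrange.
The subgroups of order 8 are: {(0,0), (0,1), (0,2), (0,3), (0,4), (0,5), (0,6), (0,7)}; {(0,0), (0,2), (0,4), (0,6), (2,0), (2,2), (2,4), (2,6)}; {(0,0), (0,2), (0,4), (0,6), (2,1), (2,3), (2,5), (2,7)}; {(0,0), (0,4), (1,0), (1,4), (2,0), (2,4), (3,0), (3,4)}; … (7 in all).
So G has 7 subgroups of order 8.

7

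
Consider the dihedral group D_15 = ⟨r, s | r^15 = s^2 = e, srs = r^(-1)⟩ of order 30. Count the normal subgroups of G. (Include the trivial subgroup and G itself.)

5

G has 28 subgroups. Checking conjugation-invariance by order — order 1: 1/1 normal; order 2: 0/15 normal; order 3: 1/1 normal; order 5: 1/1 normal; order 6: 0/5 normal; order 10: 0/3 normal; order 15: 1/1 normal; order 30: 1/1 normal.
Total normal subgroups: 5.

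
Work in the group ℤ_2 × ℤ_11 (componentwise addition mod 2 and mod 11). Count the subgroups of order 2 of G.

1

|G| = 22 and 2 | 22, so subgroups of order 2 are possible by Lagrange.
The subgroups of order 2 are: {(0,0), (1,0)}.
So G has 1 subgroup of order 2.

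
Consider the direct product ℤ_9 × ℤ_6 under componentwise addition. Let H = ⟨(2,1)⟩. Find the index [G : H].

|⟨(2,1)⟩| = 18 and |G| = 54.
By Lagrange, [G : H] = |G|/|H| = 54/18 = 3.

3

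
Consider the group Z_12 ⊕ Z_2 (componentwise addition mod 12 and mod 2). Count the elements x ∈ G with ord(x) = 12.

8

An element (a,b) has order lcm(ord(a), ord(b)); count pairs with lcm equal to 12.
Enumerating gives 8 such elements.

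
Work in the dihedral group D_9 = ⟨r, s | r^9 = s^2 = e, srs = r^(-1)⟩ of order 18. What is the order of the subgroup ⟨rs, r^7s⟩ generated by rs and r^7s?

|⟨rs⟩| = 2 and |⟨r^7s⟩| = 2, so |H| is a multiple of lcm(2, 2) = 2 and divides |G| = 18.
Closing under the operation: H = {e, r^3, r^6, rs, r^4s, r^7s}, so |H| = 6.

6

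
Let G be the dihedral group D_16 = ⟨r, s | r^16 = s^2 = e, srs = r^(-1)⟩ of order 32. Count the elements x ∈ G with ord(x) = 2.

17

Enumerating element orders in G gives 17 elements of order 2.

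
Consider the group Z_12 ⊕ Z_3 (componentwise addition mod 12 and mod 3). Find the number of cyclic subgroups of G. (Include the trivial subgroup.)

A cyclic subgroup of order d is generated by each of its φ(d) elements of order d, so the cyclic subgroups of order d number (#elements of order d)/φ(d).
Cyclic subgroups by order — order 1: 1; order 2: 1; order 3: 4; order 4: 1; order 6: 4; order 12: 4.
Total: 15.

15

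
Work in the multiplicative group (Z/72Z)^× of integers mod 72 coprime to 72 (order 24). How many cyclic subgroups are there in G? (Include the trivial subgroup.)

16

Each element a generates a cyclic subgroup ⟨a⟩; distinct elements may generate the same one (a cyclic group of order d has φ(d) generators).
Cyclic subgroups by order — order 1: 1; order 2: 7; order 3: 1; order 6: 7.
Total: 16.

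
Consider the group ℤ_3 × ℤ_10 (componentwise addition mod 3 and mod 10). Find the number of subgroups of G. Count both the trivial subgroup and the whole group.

8

|G| = 30, so by Lagrange every subgroup order divides 30. Divisors: 1, 2, 3, 5, 6, 10, 15, 30.
Subgroups by order — order 1: 1; order 2: 1; order 3: 1; order 5: 1; order 6: 1; order 10: 1; order 15: 1; order 30: 1.
Total: 1 + 1 + 1 + 1 + 1 + 1 + 1 + 1 = 8.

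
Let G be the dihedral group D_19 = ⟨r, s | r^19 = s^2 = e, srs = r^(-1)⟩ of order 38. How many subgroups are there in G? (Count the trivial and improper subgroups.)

22

|G| = 38, so by Lagrange every subgroup order divides 38. Divisors: 1, 2, 19, 38.
Subgroups by order — order 1: 1; order 2: 19; order 19: 1; order 38: 1.
Total: 1 + 19 + 1 + 1 = 22.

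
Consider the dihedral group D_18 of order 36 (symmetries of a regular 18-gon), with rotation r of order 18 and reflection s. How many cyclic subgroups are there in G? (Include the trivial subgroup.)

24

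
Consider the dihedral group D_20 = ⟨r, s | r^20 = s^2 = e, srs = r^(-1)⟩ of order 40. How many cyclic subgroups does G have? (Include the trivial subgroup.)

26

A cyclic subgroup of order d is generated by each of its φ(d) elements of order d, so the cyclic subgroups of order d number (#elements of order d)/φ(d).
Cyclic subgroups by order — order 1: 1; order 2: 21; order 4: 1; order 5: 1; order 10: 1; order 20: 1.
Total: 26.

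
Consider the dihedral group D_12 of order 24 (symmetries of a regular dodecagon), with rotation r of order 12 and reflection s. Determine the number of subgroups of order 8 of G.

3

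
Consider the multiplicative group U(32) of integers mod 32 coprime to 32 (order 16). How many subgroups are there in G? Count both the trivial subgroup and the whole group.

|G| = 16, so by Lagrange every subgroup order divides 16. Divisors: 1, 2, 4, 8, 16.
Subgroups by order — order 1: 1; order 2: 3; order 4: 3; order 8: 3; order 16: 1.
Total: 1 + 3 + 3 + 3 + 1 = 11.

11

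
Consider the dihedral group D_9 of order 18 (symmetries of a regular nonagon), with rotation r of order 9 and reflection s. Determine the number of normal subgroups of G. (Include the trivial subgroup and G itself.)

G has 16 subgroups. Checking conjugation-invariance by order — order 1: 1/1 normal; order 2: 0/9 normal; order 3: 1/1 normal; order 6: 0/3 normal; order 9: 1/1 normal; order 18: 1/1 normal.
Total normal subgroups: 4.

4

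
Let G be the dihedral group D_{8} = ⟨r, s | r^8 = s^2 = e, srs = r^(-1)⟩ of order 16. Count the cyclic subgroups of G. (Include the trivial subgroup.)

12

Group the elements of G by the cyclic subgroup they generate; each cyclic subgroup of order d accounts for φ(d) elements.
Cyclic subgroups by order — order 1: 1; order 2: 9; order 4: 1; order 8: 1.
Total: 12.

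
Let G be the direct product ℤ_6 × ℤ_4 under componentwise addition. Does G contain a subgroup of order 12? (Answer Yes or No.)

Yes

12 | 24. A subgroup of order 12 is {(0,0), (0,1), (0,2), (0,3), (2,0), (2,1), (2,2), (2,3), (4,0), (4,1), (4,2), (4,3)}.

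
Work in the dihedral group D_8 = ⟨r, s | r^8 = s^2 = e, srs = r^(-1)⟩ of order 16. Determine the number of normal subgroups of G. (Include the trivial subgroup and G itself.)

7

G has 19 subgroups. Checking conjugation-invariance by order — order 1: 1/1 normal; order 2: 1/9 normal; order 4: 1/5 normal; order 8: 3/3 normal; order 16: 1/1 normal.
Total normal subgroups: 7.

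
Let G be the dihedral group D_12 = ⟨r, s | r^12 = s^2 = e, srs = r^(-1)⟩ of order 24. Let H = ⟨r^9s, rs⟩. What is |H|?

|⟨r^9s⟩| = 2 and |⟨rs⟩| = 2, so |H| is a multiple of lcm(2, 2) = 2 and divides |G| = 24.
Closing under the operation: H = {e, r^4, r^8, rs, r^5s, r^9s}, so |H| = 6.

6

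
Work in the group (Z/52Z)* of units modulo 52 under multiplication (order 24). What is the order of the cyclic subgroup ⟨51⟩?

2

Compute successive powers of 51 mod 52: 51, 1; 51^2 ≡ 1 (mod 52).
So |⟨51⟩| = 2.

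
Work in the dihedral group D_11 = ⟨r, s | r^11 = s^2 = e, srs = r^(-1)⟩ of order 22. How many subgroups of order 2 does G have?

11

|G| = 22 and 2 | 22, so subgroups of order 2 are possible by Lagrange.
The subgroups of order 2 are: {e, r^10s}; {e, r^2s}; {e, r^3s}; {e, r^4s}; … (11 in all).
So G has 11 subgroups of order 2.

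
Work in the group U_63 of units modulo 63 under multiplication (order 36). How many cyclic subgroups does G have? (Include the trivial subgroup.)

Group the elements of G by the cyclic subgroup they generate; each cyclic subgroup of order d accounts for φ(d) elements.
Cyclic subgroups by order — order 1: 1; order 2: 3; order 3: 4; order 6: 12.
Total: 20.

20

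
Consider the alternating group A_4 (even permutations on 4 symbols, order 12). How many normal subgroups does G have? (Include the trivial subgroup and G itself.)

G has 10 subgroups. Checking conjugation-invariance by order — order 1: 1/1 normal; order 2: 0/3 normal; order 3: 0/4 normal; order 4: 1/1 normal; order 12: 1/1 normal.
Total normal subgroups: 3.

3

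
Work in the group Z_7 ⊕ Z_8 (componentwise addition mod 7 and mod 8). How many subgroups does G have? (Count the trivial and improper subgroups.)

8

|G| = 56, so by Lagrange every subgroup order divides 56. Divisors: 1, 2, 4, 7, 8, 14, 28, 56.
Subgroups by order — order 1: 1; order 2: 1; order 4: 1; order 7: 1; order 8: 1; order 14: 1; order 28: 1; order 56: 1.
Total: 1 + 1 + 1 + 1 + 1 + 1 + 1 + 1 = 8.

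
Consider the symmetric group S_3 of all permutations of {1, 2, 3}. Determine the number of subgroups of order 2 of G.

|G| = 6 and 2 | 6, so subgroups of order 2 are possible by Lagrange.
The subgroups of order 2 are: {e, (1 2)}; {e, (1 3)}; {e, (2 3)}.
So G has 3 subgroups of order 2.

3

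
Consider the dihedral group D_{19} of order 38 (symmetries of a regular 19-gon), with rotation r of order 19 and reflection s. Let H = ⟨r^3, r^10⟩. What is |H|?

19

|⟨r^3⟩| = 19 and |⟨r^10⟩| = 19, so |H| is a multiple of lcm(19, 19) = 19 and divides |G| = 38.
Closing under the operation: H = {e, r, r^2, r^3, r^4, r^5, r^6, r^7, r^8, r^9, r^10, r^11, r^12, r^13, r^14, r^15, r^16, r^17, r^18}, so |H| = 19.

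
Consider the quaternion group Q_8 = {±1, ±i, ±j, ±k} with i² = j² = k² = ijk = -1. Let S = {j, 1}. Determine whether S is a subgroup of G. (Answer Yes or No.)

j ∈ S but its inverse -j ∉ S, so S is not a subgroup.

No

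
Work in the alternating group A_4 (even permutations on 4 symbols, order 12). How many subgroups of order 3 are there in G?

4

|G| = 12 and 3 | 12, so subgroups of order 3 are possible by Lagrange.
The subgroups of order 3 are: {e, (1 2 3), (1 3 2)}; {e, (1 2 4), (1 4 2)}; {e, (1 3 4), (1 4 3)}; {e, (2 3 4), (2 4 3)}.
So G has 4 subgroups of order 3.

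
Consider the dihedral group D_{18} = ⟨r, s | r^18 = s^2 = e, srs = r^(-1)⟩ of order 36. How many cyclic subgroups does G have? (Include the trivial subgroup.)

A cyclic subgroup of order d is generated by each of its φ(d) elements of order d, so the cyclic subgroups of order d number (#elements of order d)/φ(d).
Cyclic subgroups by order — order 1: 1; order 2: 19; order 3: 1; order 6: 1; order 9: 1; order 18: 1.
Total: 24.

24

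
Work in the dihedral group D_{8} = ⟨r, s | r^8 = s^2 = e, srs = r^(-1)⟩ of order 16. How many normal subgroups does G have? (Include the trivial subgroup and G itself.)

G has 19 subgroups. Checking conjugation-invariance by order — order 1: 1/1 normal; order 2: 1/9 normal; order 4: 1/5 normal; order 8: 3/3 normal; order 16: 1/1 normal.
Total normal subgroups: 7.

7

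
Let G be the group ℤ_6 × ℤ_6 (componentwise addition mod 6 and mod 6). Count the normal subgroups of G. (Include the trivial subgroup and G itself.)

G is abelian, so every subgroup is normal.
G has 30 subgroups in total, hence 30 normal subgroups.

30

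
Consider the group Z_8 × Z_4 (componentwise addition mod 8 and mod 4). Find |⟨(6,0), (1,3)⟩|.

16

|⟨(6,0)⟩| = 4 and |⟨(1,3)⟩| = 8, so |H| is a multiple of lcm(4, 8) = 8 and divides |G| = 32.
Closing under the operation: H = {(0,0), (0,2), (1,1), (1,3), (2,0), (2,2), (3,1), (3,3), (4,0), (4,2), (5,1), (5,3), (6,0), (6,2), (7,1), (7,3)}, so |H| = 16.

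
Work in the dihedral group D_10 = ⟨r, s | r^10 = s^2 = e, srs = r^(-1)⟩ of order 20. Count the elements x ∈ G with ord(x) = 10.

The elements of order 10 are: r, r^3, r^7, r^9.
That's 4.

4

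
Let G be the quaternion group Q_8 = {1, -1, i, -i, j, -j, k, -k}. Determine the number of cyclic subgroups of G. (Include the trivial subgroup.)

5

Group the elements of G by the cyclic subgroup they generate; each cyclic subgroup of order d accounts for φ(d) elements.
Cyclic subgroups by order — order 1: 1; order 2: 1; order 4: 3.
Total: 5.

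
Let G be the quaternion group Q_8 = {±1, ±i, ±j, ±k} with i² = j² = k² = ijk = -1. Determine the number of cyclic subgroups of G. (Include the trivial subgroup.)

A cyclic subgroup of order d is generated by each of its φ(d) elements of order d, so the cyclic subgroups of order d number (#elements of order d)/φ(d).
Cyclic subgroups by order — order 1: 1; order 2: 1; order 4: 3.
Total: 5.

5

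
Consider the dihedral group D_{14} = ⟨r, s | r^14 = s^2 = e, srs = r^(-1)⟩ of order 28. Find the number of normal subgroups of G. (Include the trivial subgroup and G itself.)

7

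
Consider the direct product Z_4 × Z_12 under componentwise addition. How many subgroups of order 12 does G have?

|G| = 48 and 12 | 48, so subgroups of order 12 are possible by Lagrange.
The subgroups of order 12 are: {(0,0), (0,1), (0,2), (0,3), (0,4), (0,5), (0,6), (0,7), (0,8), (0,9), (0,10), (0,11)}; {(0,0), (0,2), (0,4), (0,6), (0,8), (0,10), (2,0), (2,2), (2,4), (2,6), (2,8), (2,10)}; {(0,0), (0,2), (0,4), (0,6), (0,8), (0,10), (2,1), (2,3), (2,5), (2,7), (2,9), (2,11)}; {(0,0), (0,4), (0,8), (1,0), (1,4), (1,8), (2,0), (2,4), (2,8), (3,0), (3,4), (3,8)}; … (7 in all).
So G has 7 subgroups of order 12.

7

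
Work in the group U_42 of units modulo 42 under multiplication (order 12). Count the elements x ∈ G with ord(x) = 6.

The elements of order 6 are: 5, 11, 17, 19, 23, 31.
That's 6.

6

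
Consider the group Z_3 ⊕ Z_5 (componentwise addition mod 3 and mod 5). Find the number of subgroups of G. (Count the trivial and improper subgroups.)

4

|G| = 15, so by Lagrange every subgroup order divides 15. Divisors: 1, 3, 5, 15.
Subgroups by order — order 1: 1; order 3: 1; order 5: 1; order 15: 1.
Total: 1 + 1 + 1 + 1 = 4.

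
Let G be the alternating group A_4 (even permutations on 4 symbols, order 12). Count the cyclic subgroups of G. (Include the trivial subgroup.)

8

A cyclic subgroup of order d is generated by each of its φ(d) elements of order d, so the cyclic subgroups of order d number (#elements of order d)/φ(d).
Cyclic subgroups by order — order 1: 1; order 2: 3; order 3: 4.
Total: 8.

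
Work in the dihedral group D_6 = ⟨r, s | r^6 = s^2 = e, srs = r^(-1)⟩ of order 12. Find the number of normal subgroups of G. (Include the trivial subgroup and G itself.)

G has 16 subgroups. Checking conjugation-invariance by order — order 1: 1/1 normal; order 2: 1/7 normal; order 3: 1/1 normal; order 4: 0/3 normal; order 6: 3/3 normal; order 12: 1/1 normal.
Total normal subgroups: 7.

7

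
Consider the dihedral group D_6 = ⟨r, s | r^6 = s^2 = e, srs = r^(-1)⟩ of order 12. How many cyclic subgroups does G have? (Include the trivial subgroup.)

10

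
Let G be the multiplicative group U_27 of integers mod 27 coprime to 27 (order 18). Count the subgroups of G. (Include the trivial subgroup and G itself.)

6

|G| = 18, so by Lagrange every subgroup order divides 18. Divisors: 1, 2, 3, 6, 9, 18.
Subgroups by order — order 1: 1; order 2: 1; order 3: 1; order 6: 1; order 9: 1; order 18: 1.
Total: 1 + 1 + 1 + 1 + 1 + 1 = 6.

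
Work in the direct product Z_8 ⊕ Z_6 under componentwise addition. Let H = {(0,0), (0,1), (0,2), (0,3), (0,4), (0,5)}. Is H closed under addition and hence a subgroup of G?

Yes

|H| = 6 divides |G| = 48, consistent with Lagrange.
H contains the identity, every element's inverse is in H, and H is closed under +: it is a subgroup.
In fact H = ⟨(0,1)⟩.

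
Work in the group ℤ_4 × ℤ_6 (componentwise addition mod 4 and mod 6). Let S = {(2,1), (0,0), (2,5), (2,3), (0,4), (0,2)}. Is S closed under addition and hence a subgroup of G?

|S| = 6 divides |G| = 24, consistent with Lagrange.
S contains the identity, every element's inverse is in S, and S is closed under +: it is a subgroup.
In fact S = ⟨(2,1)⟩.

Yes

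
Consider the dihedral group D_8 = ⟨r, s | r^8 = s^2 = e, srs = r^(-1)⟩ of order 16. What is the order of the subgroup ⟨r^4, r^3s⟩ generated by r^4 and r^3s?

|⟨r^4⟩| = 2 and |⟨r^3s⟩| = 2, so |H| is a multiple of lcm(2, 2) = 2 and divides |G| = 16.
Closing under the operation: H = {e, r^4, r^3s, r^7s}, so |H| = 4.

4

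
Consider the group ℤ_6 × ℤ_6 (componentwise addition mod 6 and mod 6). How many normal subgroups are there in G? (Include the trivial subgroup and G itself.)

30

G is abelian, so every subgroup is normal.
G has 30 subgroups in total, hence 30 normal subgroups.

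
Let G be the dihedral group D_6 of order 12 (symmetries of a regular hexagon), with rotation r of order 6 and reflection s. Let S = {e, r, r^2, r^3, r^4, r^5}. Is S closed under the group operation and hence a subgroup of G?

|S| = 6 divides |G| = 12, consistent with Lagrange.
S contains the identity, every element's inverse is in S, and S is closed under ·: it is a subgroup.
In fact S = ⟨r^5⟩.

Yes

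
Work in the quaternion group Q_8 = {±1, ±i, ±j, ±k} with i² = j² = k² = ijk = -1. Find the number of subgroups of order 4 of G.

3

|G| = 8 and 4 | 8, so subgroups of order 4 are possible by Lagrange.
The subgroups of order 4 are: {1, -1, i, -i}; {1, -1, j, -j}; {1, -1, k, -k}.
So G has 3 subgroups of order 4.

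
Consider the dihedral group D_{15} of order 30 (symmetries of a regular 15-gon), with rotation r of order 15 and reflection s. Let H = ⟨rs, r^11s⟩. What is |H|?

|⟨rs⟩| = 2 and |⟨r^11s⟩| = 2, so |H| is a multiple of lcm(2, 2) = 2 and divides |G| = 30.
Closing under the operation: H = {e, r^5, r^10, rs, r^6s, r^11s}, so |H| = 6.

6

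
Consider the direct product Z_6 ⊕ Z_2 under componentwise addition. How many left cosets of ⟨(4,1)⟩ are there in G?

2

|⟨(4,1)⟩| = 6 and |G| = 12.
By Lagrange, [G : H] = |G|/|H| = 12/6 = 2.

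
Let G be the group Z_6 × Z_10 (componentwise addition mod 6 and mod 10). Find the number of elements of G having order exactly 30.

24

An element (a,b) has order lcm(ord(a), ord(b)); count pairs with lcm equal to 30.
Enumerating gives 24 such elements.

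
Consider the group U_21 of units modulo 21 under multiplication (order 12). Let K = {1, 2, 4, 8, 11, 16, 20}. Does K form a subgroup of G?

No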